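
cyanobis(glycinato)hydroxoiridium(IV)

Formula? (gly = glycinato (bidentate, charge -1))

Ligands: 1 cyano (CN, -1), 1 hydroxo (OH, -1), 2 glycinato (gly, -1). Ligand charge sum = -4.
With Ir in oxidation state +4, the complex ion is [Ir...].

[Ir(CN)(gly)2(OH)]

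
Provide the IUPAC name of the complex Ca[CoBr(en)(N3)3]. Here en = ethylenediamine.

calcium triazidobromo(ethylenediamine)cobaltate(II)

The 1 calcium counter-ion carries a total charge of +2, so each complex ion is 2−.
Ligand charges: 1×bromo (-1 each), 1×ethylenediamine (neutral), 3×azido (-1 each); total -4. So Co + (-4) = 2−, giving Co = +2.
The complex ion is anionic, so cobalt takes the -ate form cobaltate(II).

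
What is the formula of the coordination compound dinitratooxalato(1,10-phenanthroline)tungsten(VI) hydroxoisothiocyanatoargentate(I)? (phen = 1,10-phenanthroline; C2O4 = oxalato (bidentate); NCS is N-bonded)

[W(C2O4)(NO3)2(phen)][Ag(NCS)(OH)]2

Cation [W…]: ligand charges -4, W(VI) ⇒ ion charge 2+.
Anion [Ag…]: ligand charges -2, Ag(I) ⇒ ion charge 1−.
One 2+ cation requires 2 of the 1− anion.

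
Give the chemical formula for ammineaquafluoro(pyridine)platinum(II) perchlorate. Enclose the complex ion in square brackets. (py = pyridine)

[PtF(H2O)(NH3)(py)]ClO4

Ligands: 1 ammine (NH3, neutral), 1 pyridine (py, neutral), 1 aqua (H2O, neutral), 1 fluoro (F, -1). Ligand charge sum = -1.
With Pt in oxidation state +2, the complex ion is [Pt...]^1+.
Charge balance with perchlorate (-1) requires 1 complex ion per 1 perchlorate.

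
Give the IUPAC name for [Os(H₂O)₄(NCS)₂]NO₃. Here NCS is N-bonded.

The 1 nitrate counter-ion carries a total charge of -1, so each complex ion is 1+.
Ligand charges: 4×aqua (neutral), 2×isothiocyanato (-1 each); total -2. So Os + (-2) = 1+, giving Os = +3.
Ligands are named alphabetically: aqua before isothiocyanato.

tetraaquadiisothiocyanatoosmium(III) nitrate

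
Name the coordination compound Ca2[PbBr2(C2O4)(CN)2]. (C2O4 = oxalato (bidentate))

calcium dibromodicyanooxalatoplumbate(II)

The 2 calcium counter-ions carry a total charge of +4, so each complex ion is 4−.
Ligand charges: 2×bromo (-1 each), 2×cyano (-1 each), 1×oxalato (-2 each); total -6. So Pb + (-6) = 4−, giving Pb = +2.
The complex ion is anionic, so lead takes the -ate form plumbate(II).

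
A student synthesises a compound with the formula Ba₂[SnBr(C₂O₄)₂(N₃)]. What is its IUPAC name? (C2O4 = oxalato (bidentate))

The 2 barium counter-ions carry a total charge of +4, so each complex ion is 4−.
Ligand charges: 1×bromo (-1 each), 2×oxalato (-2 each), 1×azido (-1 each); total -6. So Sn + (-6) = 4−, giving Sn = +2.
Ligands are named alphabetically: azido before bromo before oxalato.
The complex ion is anionic, so tin takes the -ate form stannate(II).

barium azidobromodioxalatostannate(II)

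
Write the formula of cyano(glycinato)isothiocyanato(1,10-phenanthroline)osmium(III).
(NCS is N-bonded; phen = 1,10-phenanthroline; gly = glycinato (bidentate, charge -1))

[Os(CN)(gly)(NCS)(phen)]

Ligands: 1 isothiocyanato (NCS, -1), 1 1,10-phenanthroline (phen, neutral), 1 glycinato (gly, -1), 1 cyano (CN, -1). Ligand charge sum = -3.
With Os in oxidation state +3, the complex ion is [Os...].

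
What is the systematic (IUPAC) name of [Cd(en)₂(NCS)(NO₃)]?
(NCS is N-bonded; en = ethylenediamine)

bis(ethylenediamine)isothiocyanatonitratocadmium(II)

There is no counter-ion, so the complex is neutral overall.
Ligand charges: 1×nitrato (-1 each), 1×isothiocyanato (-1 each), 2×ethylenediamine (neutral); total -2. So Cd + (-2) = 0, giving Cd = +2.
Ligands are named alphabetically: ethylenediamine before isothiocyanato before nitrato.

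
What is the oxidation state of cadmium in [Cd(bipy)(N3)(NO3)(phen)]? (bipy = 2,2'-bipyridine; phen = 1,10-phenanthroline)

+2

No counter-ion: the bracketed complex is neutral.
Ligand charges: 1×bipy neutral; 1×phen neutral; 1×N3 = -1; 1×NO3 = -1; sum -2.
Cd + (-2) = 0 ⇒ Cd is +2.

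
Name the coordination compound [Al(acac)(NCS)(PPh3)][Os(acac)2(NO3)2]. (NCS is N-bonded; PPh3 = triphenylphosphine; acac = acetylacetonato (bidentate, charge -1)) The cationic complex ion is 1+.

(acetylacetonato)isothiocyanato(triphenylphosphine)aluminium(III) bis(acetylacetonato)dinitratoosmate(III)

Both ions are complex: the cation is named first with the plain metal name, the anion second with the -ate form; each ion's ligands are alphabetised independently.
The complex cation is given as 1+; its ligand charges sum to -2, so Al = +3.
A 1:1 salt means the anion carries the equal and opposite charge, 1−.
Anion: ligand charges sum to -4; for the ion to be 1−, Os = +3.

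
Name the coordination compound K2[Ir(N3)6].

potassium hexaazidoiridate(IV)

The 2 potassium counter-ions carry a total charge of +2, so each complex ion is 2−.
Ligand charges: 6×azido (-1 each); total -6. So Ir + (-6) = 2−, giving Ir = +4.
The complex ion is anionic, so iridium takes the -ate form iridate(IV).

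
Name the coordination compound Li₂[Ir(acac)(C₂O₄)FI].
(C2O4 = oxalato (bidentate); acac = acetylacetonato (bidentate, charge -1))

The 2 lithium counter-ions carry a total charge of +2, so each complex ion is 2−.
Ligand charges: 1×oxalato (-2 each), 1×iodo (-1 each), 1×fluoro (-1 each), 1×acetylacetonato (-1 each); total -5. So Ir + (-5) = 2−, giving Ir = +3.
The complex ion is anionic, so iridium takes the -ate form iridate(III).

lithium (acetylacetonato)fluoroiodooxalatoiridate(III)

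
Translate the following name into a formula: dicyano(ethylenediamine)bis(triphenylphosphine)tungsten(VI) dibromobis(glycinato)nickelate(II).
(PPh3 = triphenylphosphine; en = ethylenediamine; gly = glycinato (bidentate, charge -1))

Cation [W…]: ligand charges -2, W(VI) ⇒ ion charge 4+.
Anion [Ni…]: ligand charges -4, Ni(II) ⇒ ion charge 2−.

[W(CN)2(en)(PPh3)2][NiBr2(gly)2]2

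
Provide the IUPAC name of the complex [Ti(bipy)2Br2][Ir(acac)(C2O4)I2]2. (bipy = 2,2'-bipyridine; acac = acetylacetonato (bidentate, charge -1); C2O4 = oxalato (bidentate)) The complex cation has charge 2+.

Both ions are complex: the cation is named first with the plain metal name, the anion second with the -ate form; each ion's ligands are alphabetised independently.
The complex cation is given as 2+; its ligand charges sum to -2, so Ti = +4.
With 2 anions per cation, each anion must be 2/2 = 1−.
Anion: ligand charges sum to -5; for the ion to be 1−, Ir = +4.

bis(2,2'-bipyridine)dibromotitanium(IV) (acetylacetonato)diiodooxalatoiridate(IV)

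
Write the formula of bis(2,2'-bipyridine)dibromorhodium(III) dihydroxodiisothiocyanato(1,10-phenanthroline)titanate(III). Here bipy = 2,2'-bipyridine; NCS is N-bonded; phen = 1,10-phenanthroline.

[Rh(bipy)2Br2][Ti(NCS)2(OH)2(phen)]

Cation [Rh…]: ligand charges -2, Rh(III) ⇒ ion charge 1+.
Anion [Ti…]: ligand charges -4, Ti(III) ⇒ ion charge 1−.
One 1+ cation balances one 1− anion.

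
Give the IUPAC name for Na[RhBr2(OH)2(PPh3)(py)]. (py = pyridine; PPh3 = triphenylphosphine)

The 1 sodium counter-ion carries a total charge of +1, so each complex ion is 1−.
Ligand charges: 1×pyridine (neutral), 2×bromo (-1 each), 1×triphenylphosphine (neutral), 2×hydroxo (-1 each); total -4. So Rh + (-4) = 1−, giving Rh = +3.
Ligands are named alphabetically: bromo before hydroxo before pyridine before triphenylphosphine.
The complex ion is anionic, so rhodium takes the -ate form rhodate(III).

sodium dibromodihydroxo(pyridine)(triphenylphosphine)rhodate(III)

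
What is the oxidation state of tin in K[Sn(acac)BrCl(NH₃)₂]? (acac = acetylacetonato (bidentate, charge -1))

+2

1 potassium outside the brackets (+1 each) → the complex ion is 1−.
Ligand charges: 1×Cl = -1; 1×acac = -1; 1×Br = -1; 2×NH3 neutral; sum -3.
Sn + (-3) = 1− ⇒ Sn is +2.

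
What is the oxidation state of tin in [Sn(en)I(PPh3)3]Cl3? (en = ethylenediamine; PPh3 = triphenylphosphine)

+4

3 chloride outside the brackets (-1 each) → the complex ion is 3+.
Ligand charges: 1×I = -1; 1×en neutral; 3×PPh3 neutral; sum -1.
Sn + (-1) = 3+ ⇒ Sn is +4.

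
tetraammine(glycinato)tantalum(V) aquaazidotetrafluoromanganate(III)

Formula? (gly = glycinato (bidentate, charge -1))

Cation [Ta…]: ligand charges -1, Ta(V) ⇒ ion charge 4+.
Anion [Mn…]: ligand charges -5, Mn(III) ⇒ ion charge 2−.
One 4+ cation requires 2 of the 2− anion.

[Ta(gly)(NH3)4][MnF4(H2O)(N3)]2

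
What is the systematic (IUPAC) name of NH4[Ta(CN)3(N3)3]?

ammonium triazidotricyanotantalate(V)

The 1 ammonium counter-ion carries a total charge of +1, so each complex ion is 1−.
Ligand charges: 3×azido (-1 each), 3×cyano (-1 each); total -6. So Ta + (-6) = 1−, giving Ta = +5.
The complex ion is anionic, so tantalum takes the -ate form tantalate(V).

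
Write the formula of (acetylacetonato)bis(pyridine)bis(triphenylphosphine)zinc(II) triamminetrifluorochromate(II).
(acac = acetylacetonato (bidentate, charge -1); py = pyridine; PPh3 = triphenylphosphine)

[Zn(acac)(PPh3)2(py)2][CrF3(NH3)3]

Cation [Zn…]: ligand charges -1, Zn(II) ⇒ ion charge 1+.
Anion [Cr…]: ligand charges -3, Cr(II) ⇒ ion charge 1−.
One 1+ cation balances one 1− anion.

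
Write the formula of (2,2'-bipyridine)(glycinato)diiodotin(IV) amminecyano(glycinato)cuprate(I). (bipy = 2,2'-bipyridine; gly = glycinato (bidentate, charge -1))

Cation [Sn…]: ligand charges -3, Sn(IV) ⇒ ion charge 1+.
Anion [Cu…]: ligand charges -2, Cu(I) ⇒ ion charge 1−.
One 1+ cation balances one 1− anion.

[Sn(bipy)(gly)I2][Cu(CN)(gly)(NH3)]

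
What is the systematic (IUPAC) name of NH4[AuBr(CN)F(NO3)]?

The 1 ammonium counter-ion carries a total charge of +1, so each complex ion is 1−.
Ligand charges: 1×bromo (-1 each), 1×cyano (-1 each), 1×nitrato (-1 each), 1×fluoro (-1 each); total -4. So Au + (-4) = 1−, giving Au = +3.
The complex ion is anionic, so gold takes the -ate form aurate(III).

ammonium bromocyanofluoronitratoaurate(III)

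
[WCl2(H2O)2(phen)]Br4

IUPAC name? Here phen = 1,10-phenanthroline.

The 4 bromide counter-ions carry a total charge of -4, so each complex ion is 4+.
Ligand charges: 1×1,10-phenanthroline (neutral), 2×aqua (neutral), 2×chloro (-1 each); total -2. So W + (-2) = 4+, giving W = +6.
Ligands are named alphabetically: aqua before chloro before phenanthroline.

diaquadichloro(1,10-phenanthroline)tungsten(VI) bromide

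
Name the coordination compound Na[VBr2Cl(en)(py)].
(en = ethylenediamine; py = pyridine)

sodium dibromochloro(ethylenediamine)(pyridine)vanadate(II)

The 1 sodium counter-ion carries a total charge of +1, so each complex ion is 1−.
Ligand charges: 1×ethylenediamine (neutral), 1×chloro (-1 each), 2×bromo (-1 each), 1×pyridine (neutral); total -3. So V + (-3) = 1−, giving V = +2.
Ligands are named alphabetically: bromo before chloro before ethylenediamine before pyridine.
The complex ion is anionic, so vanadium takes the -ate form vanadate(II).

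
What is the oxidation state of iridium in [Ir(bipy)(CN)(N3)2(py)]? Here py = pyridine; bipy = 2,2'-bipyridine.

+3

No counter-ion: the bracketed complex is neutral.
Ligand charges: 1×CN = -1; 1×py neutral; 2×N3 = -2; 1×bipy neutral; sum -3.
Ir + (-3) = 0 ⇒ Ir is +3.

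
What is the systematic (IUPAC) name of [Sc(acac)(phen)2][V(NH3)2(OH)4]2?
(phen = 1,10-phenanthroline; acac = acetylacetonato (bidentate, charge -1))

(acetylacetonato)bis(1,10-phenanthroline)scandium(III) diamminetetrahydroxovanadate(III)

Both ions are complex: the cation is named first with the plain metal name, the anion second with the -ate form; each ion's ligands are alphabetised independently.
Scandium is always +3 in its complexes; the cation's ligand charges sum to -1, so the complex cation is 2+.
With 2 anions per cation, each anion must be 2/2 = 1−.
Anion: ligand charges sum to -4; for the ion to be 1−, V = +3.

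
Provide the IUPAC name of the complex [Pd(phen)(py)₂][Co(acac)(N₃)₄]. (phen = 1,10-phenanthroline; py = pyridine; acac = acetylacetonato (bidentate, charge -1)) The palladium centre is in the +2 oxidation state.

Pd is given as +2; the cation's ligand charges sum to 0, so the complex cation is 2+.
A 1:1 salt means the anion carries the equal and opposite charge, 2−.
Anion: ligand charges sum to -5; for the ion to be 2−, Co = +3.

(1,10-phenanthroline)bis(pyridine)palladium(II) (acetylacetonato)tetraazidocobaltate(III)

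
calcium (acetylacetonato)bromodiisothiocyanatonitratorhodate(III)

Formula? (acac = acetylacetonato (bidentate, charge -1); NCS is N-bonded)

Ca[Rh(acac)Br(NCS)2(NO3)]

Ligands: 1 acetylacetonato (acac, -1), 2 isothiocyanato (NCS, -1), 1 nitrato (NO3, -1), 1 bromo (Br, -1). Ligand charge sum = -5.
With Rh in oxidation state +3, the complex ion is [Rh...]^2−.
Charge balance with calcium (+2) requires 1 complex ion per 1 calcium.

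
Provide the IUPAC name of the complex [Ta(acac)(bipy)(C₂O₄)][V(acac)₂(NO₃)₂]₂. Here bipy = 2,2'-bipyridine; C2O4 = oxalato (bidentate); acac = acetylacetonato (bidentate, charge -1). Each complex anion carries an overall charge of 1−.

(acetylacetonato)(2,2'-bipyridine)oxalatotantalum(V) bis(acetylacetonato)dinitratovanadate(III)

Both ions are complex: the cation is named first with the plain metal name, the anion second with the -ate form; each ion's ligands are alphabetised independently.
The complex anion is given as 1−; its ligand charges sum to -4, so V = +3.
With 2 anions per cation, the cation must be 2×1 = 2+.
Cation: ligand charges sum to -3; for the ion to be 2+, Ta = +5.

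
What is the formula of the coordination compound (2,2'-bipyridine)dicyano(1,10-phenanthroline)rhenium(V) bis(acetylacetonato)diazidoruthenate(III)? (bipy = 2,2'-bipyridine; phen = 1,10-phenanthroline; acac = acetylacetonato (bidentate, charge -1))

[Re(bipy)(CN)2(phen)][Ru(acac)2(N3)2]3

Cation [Re…]: ligand charges -2, Re(V) ⇒ ion charge 3+.
Anion [Ru…]: ligand charges -4, Ru(III) ⇒ ion charge 1−.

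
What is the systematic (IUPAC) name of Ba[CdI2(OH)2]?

The 1 barium counter-ion carries a total charge of +2, so each complex ion is 2−.
Ligand charges: 2×iodo (-1 each), 2×hydroxo (-1 each); total -4. So Cd + (-4) = 2−, giving Cd = +2.
Ligands are named alphabetically: hydroxo before iodo.
The complex ion is anionic, so cadmium takes the -ate form cadmate(II).

barium dihydroxodiiodocadmate(II)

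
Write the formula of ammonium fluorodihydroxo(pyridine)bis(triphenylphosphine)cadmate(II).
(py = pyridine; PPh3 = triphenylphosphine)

NH4[CdF(OH)2(PPh3)2(py)]

Ligands: 1 pyridine (py, neutral), 2 triphenylphosphine (PPh3, neutral), 2 hydroxo (OH, -1), 1 fluoro (F, -1). Ligand charge sum = -3.
With Cd in oxidation state +2, the complex ion is [Cd...]^1−.
Charge balance with ammonium (+1) requires 1 complex ion per 1 ammonium.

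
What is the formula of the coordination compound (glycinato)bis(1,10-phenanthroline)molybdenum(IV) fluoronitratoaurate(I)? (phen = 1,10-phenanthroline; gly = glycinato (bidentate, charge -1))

[Mo(gly)(phen)2][AuF(NO3)]3

Cation [Mo…]: ligand charges -1, Mo(IV) ⇒ ion charge 3+.
Anion [Au…]: ligand charges -2, Au(I) ⇒ ion charge 1−.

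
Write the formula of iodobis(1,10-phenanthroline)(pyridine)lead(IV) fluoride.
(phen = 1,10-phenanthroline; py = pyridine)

[PbI(phen)2(py)]F3

Ligands: 2 1,10-phenanthroline (phen, neutral), 1 iodo (I, -1), 1 pyridine (py, neutral). Ligand charge sum = -1.
With Pb in oxidation state +4, the complex ion is [Pb...]^3+.
Charge balance with fluoride (-1) requires 1 complex ion per 3 fluoride.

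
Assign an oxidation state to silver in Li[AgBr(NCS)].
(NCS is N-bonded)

+1

1 lithium outside the brackets (+1 each) → the complex ion is 1−.
Ligand charges: 1×NCS = -1; 1×Br = -1; sum -2.
Ag + (-2) = 1− ⇒ Ag is +1.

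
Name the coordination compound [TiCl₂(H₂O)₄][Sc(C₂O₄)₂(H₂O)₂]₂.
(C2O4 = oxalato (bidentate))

Scandium is always +3 in its complexes; the anion's ligand charges sum to -4, so the complex anion is 1−.
With 2 anions per cation, the cation must be 2×1 = 2+.
Cation: ligand charges sum to -2; for the ion to be 2+, Ti = +4.

tetraaquadichlorotitanium(IV) diaquadioxalatoscandate(III)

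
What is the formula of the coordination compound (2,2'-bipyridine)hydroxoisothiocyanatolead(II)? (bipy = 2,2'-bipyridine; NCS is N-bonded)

[Pb(bipy)(NCS)(OH)]

Ligands: 1 hydroxo (OH, -1), 1 2,2'-bipyridine (bipy, neutral), 1 isothiocyanato (NCS, -1). Ligand charge sum = -2.
With Pb in oxidation state +2, the complex ion is [Pb...].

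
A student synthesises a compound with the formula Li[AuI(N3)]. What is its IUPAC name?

lithium azidoiodoaurate(I)

The 1 lithium counter-ion carries a total charge of +1, so each complex ion is 1−.
Ligand charges: 1×iodo (-1 each), 1×azido (-1 each); total -2. So Au + (-2) = 1−, giving Au = +1.
The complex ion is anionic, so gold takes the -ate form aurate(I).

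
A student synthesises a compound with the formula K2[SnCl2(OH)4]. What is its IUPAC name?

potassium dichlorotetrahydroxostannate(IV)

The 2 potassium counter-ions carry a total charge of +2, so each complex ion is 2−.
Ligand charges: 4×hydroxo (-1 each), 2×chloro (-1 each); total -6. So Sn + (-6) = 2−, giving Sn = +4.
Ligands are named alphabetically: chloro before hydroxo.
The complex ion is anionic, so tin takes the -ate form stannate(IV).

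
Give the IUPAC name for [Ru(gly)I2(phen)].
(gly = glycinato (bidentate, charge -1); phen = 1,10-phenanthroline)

There is no counter-ion, so the complex is neutral overall.
Ligand charges: 2×iodo (-1 each), 1×glycinato (-1 each), 1×1,10-phenanthroline (neutral); total -3. So Ru + (-3) = 0, giving Ru = +3.
Ligands are named alphabetically: glycinato before iodo before phenanthroline.

(glycinato)diiodo(1,10-phenanthroline)ruthenium(III)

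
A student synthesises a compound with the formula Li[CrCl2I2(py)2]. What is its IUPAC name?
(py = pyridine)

lithium dichlorodiiodobis(pyridine)chromate(III)

The 1 lithium counter-ion carries a total charge of +1, so each complex ion is 1−.
Ligand charges: 2×chloro (-1 each), 2×iodo (-1 each), 2×pyridine (neutral); total -4. So Cr + (-4) = 1−, giving Cr = +3.
The complex ion is anionic, so chromium takes the -ate form chromate(III).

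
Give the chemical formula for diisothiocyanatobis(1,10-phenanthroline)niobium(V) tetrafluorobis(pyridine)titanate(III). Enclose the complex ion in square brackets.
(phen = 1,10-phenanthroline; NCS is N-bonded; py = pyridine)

[Nb(NCS)2(phen)2][TiF4(py)2]3

Cation [Nb…]: ligand charges -2, Nb(V) ⇒ ion charge 3+.
Anion [Ti…]: ligand charges -4, Ti(III) ⇒ ion charge 1−.
One 3+ cation requires 3 of the 1− anion.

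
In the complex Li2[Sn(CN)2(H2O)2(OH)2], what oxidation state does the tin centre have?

2 lithium outside the brackets (+1 each) → the complex ion is 2−.
Ligand charges: 2×H2O neutral; 2×OH = -2; 2×CN = -2; sum -4.
Sn + (-4) = 2− ⇒ Sn is +2.

+2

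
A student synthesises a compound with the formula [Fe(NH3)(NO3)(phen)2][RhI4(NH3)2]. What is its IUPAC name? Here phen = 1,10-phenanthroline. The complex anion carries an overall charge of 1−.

amminenitratobis(1,10-phenanthroline)iron(II) diamminetetraiodorhodate(III)

Both ions are complex: the cation is named first with the plain metal name, the anion second with the -ate form; each ion's ligands are alphabetised independently.
The complex anion is given as 1−; its ligand charges sum to -4, so Rh = +3.
A 1:1 salt means the cation carries the equal and opposite charge, 1+.
Cation: ligand charges sum to -1; for the ion to be 1+, Fe = +2.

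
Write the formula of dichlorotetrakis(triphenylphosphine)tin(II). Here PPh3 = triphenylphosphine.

[SnCl2(PPh3)4]

Ligands: 4 triphenylphosphine (PPh3, neutral), 2 chloro (Cl, -1). Ligand charge sum = -2.
With Sn in oxidation state +2, the complex ion is [Sn...].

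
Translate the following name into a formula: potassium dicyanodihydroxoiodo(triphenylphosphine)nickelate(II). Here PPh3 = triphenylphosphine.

K3[Ni(CN)2I(OH)2(PPh3)]

Ligands: 2 cyano (CN, -1), 1 triphenylphosphine (PPh3, neutral), 2 hydroxo (OH, -1), 1 iodo (I, -1). Ligand charge sum = -5.
With Ni in oxidation state +2, the complex ion is [Ni...]^3−.
Charge balance with potassium (+1) requires 1 complex ion per 3 potassium.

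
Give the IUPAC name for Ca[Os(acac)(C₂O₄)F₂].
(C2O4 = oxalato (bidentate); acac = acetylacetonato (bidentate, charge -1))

calcium (acetylacetonato)difluorooxalatoosmate(III)

The 1 calcium counter-ion carries a total charge of +2, so each complex ion is 2−.
Ligand charges: 1×oxalato (-2 each), 2×fluoro (-1 each), 1×acetylacetonato (-1 each); total -5. So Os + (-5) = 2−, giving Os = +3.
Ligands are named alphabetically: acetylacetonato before fluoro before oxalato.
The complex ion is anionic, so osmium takes the -ate form osmate(III).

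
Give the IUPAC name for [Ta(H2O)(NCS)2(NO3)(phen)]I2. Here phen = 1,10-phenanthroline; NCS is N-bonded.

aquadiisothiocyanatonitrato(1,10-phenanthroline)tantalum(V) iodide

The 2 iodide counter-ions carry a total charge of -2, so each complex ion is 2+.
Ligand charges: 1×1,10-phenanthroline (neutral), 1×aqua (neutral), 1×nitrato (-1 each), 2×isothiocyanato (-1 each); total -3. So Ta + (-3) = 2+, giving Ta = +5.
Ligands are named alphabetically: aqua before isothiocyanato before nitrato before phenanthroline.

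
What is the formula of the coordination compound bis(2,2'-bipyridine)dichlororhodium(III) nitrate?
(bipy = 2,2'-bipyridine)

[Rh(bipy)2Cl2]NO3

Ligands: 2 2,2'-bipyridine (bipy, neutral), 2 chloro (Cl, -1). Ligand charge sum = -2.
With Rh in oxidation state +3, the complex ion is [Rh...]^1+.
Charge balance with nitrate (-1) requires 1 complex ion per 1 nitrate.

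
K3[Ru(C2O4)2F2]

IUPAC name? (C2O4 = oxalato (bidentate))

potassium difluorodioxalatoruthenate(III)

The 3 potassium counter-ions carry a total charge of +3, so each complex ion is 3−.
Ligand charges: 2×fluoro (-1 each), 2×oxalato (-2 each); total -6. So Ru + (-6) = 3−, giving Ru = +3.
Ligands are named alphabetically: fluoro before oxalato.
The complex ion is anionic, so ruthenium takes the -ate form ruthenate(III).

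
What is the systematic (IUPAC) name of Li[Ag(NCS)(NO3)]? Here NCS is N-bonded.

lithium isothiocyanatonitratoargentate(I)

The 1 lithium counter-ion carries a total charge of +1, so each complex ion is 1−.
Ligand charges: 1×nitrato (-1 each), 1×isothiocyanato (-1 each); total -2. So Ag + (-2) = 1−, giving Ag = +1.
The complex ion is anionic, so silver takes the -ate form argentate(I).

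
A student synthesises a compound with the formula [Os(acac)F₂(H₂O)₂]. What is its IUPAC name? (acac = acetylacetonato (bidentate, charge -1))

(acetylacetonato)diaquadifluoroosmium(III)

There is no counter-ion, so the complex is neutral overall.
Ligand charges: 2×fluoro (-1 each), 2×aqua (neutral), 1×acetylacetonato (-1 each); total -3. So Os + (-3) = 0, giving Os = +3.
Ligands are named alphabetically: acetylacetonato before aqua before fluoro.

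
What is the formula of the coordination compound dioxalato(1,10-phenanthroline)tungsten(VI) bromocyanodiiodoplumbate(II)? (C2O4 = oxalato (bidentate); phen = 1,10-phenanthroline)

Cation [W…]: ligand charges -4, W(VI) ⇒ ion charge 2+.
Anion [Pb…]: ligand charges -4, Pb(II) ⇒ ion charge 2−.

[W(C2O4)2(phen)][PbBr(CN)I2]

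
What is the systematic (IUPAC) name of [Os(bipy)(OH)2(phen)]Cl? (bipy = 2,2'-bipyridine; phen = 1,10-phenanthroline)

The 1 chloride counter-ion carries a total charge of -1, so each complex ion is 1+.
Ligand charges: 1×2,2'-bipyridine (neutral), 2×hydroxo (-1 each), 1×1,10-phenanthroline (neutral); total -2. So Os + (-2) = 1+, giving Os = +3.
Ligands are named alphabetically: bipyridine before hydroxo before phenanthroline.

(2,2'-bipyridine)dihydroxo(1,10-phenanthroline)osmium(III) chloride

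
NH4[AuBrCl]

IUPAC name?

The 1 ammonium counter-ion carries a total charge of +1, so each complex ion is 1−.
Ligand charges: 1×bromo (-1 each), 1×chloro (-1 each); total -2. So Au + (-2) = 1−, giving Au = +1.
The complex ion is anionic, so gold takes the -ate form aurate(I).

ammonium bromochloroaurate(I)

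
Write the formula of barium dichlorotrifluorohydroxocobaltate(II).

Ligands: 3 fluoro (F, -1), 2 chloro (Cl, -1), 1 hydroxo (OH, -1). Ligand charge sum = -6.
With Co in oxidation state +2, the complex ion is [Co...]^4−.
Charge balance with barium (+2) requires 1 complex ion per 2 barium.

Ba2[CoCl2F3(OH)]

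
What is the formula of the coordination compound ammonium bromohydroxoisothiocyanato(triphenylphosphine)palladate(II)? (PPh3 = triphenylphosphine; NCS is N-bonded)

NH4[PdBr(NCS)(OH)(PPh3)]

Ligands: 1 hydroxo (OH, -1), 1 bromo (Br, -1), 1 triphenylphosphine (PPh3, neutral), 1 isothiocyanato (NCS, -1). Ligand charge sum = -3.
Charge balance with ammonium (+1) requires 1 complex ion per 1 ammonium.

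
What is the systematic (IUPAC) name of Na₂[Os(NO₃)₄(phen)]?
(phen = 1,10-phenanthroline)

The 2 sodium counter-ions carry a total charge of +2, so each complex ion is 2−.
Ligand charges: 4×nitrato (-1 each), 1×1,10-phenanthroline (neutral); total -4. So Os + (-4) = 2−, giving Os = +2.
Ligands are named alphabetically: nitrato before phenanthroline.
The complex ion is anionic, so osmium takes the -ate form osmate(II).

sodium tetranitrato(1,10-phenanthroline)osmate(II)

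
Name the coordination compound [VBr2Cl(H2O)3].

There is no counter-ion, so the complex is neutral overall.
Ligand charges: 3×aqua (neutral), 1×chloro (-1 each), 2×bromo (-1 each); total -3. So V + (-3) = 0, giving V = +3.
Ligands are named alphabetically: aqua before bromo before chloro.

triaquadibromochlorovanadium(III)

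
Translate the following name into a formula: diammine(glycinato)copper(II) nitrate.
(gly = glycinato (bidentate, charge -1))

Ligands: 2 ammine (NH3, neutral), 1 glycinato (gly, -1). Ligand charge sum = -1.
Charge balance with nitrate (-1) requires 1 complex ion per 1 nitrate.

[Cu(gly)(NH3)2]NO3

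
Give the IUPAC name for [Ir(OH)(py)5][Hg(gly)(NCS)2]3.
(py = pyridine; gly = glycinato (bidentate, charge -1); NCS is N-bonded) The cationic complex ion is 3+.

hydroxopentakis(pyridine)iridium(IV) (glycinato)diisothiocyanatomercurate(II)

Both ions are complex: the cation is named first with the plain metal name, the anion second with the -ate form; each ion's ligands are alphabetised independently.
The complex cation is given as 3+; its ligand charges sum to -1, so Ir = +4.
With 3 anions per cation, each anion must be 3/3 = 1−.
Anion: ligand charges sum to -3; for the ion to be 1−, Hg = +2.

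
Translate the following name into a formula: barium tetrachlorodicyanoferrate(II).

Ligands: 2 cyano (CN, -1), 4 chloro (Cl, -1). Ligand charge sum = -6.
With Fe in oxidation state +2, the complex ion is [Fe...]^4−.
Charge balance with barium (+2) requires 1 complex ion per 2 barium.

Ba2[FeCl4(CN)2]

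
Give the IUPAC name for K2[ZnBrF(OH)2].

The 2 potassium counter-ions carry a total charge of +2, so each complex ion is 2−.
Ligand charges: 2×hydroxo (-1 each), 1×fluoro (-1 each), 1×bromo (-1 each); total -4. So Zn + (-4) = 2−, giving Zn = +2.
The complex ion is anionic, so zinc takes the -ate form zincate(II).

potassium bromofluorodihydroxozincate(II)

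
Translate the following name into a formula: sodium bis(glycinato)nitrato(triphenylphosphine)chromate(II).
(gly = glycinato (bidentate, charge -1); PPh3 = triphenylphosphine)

Ligands: 2 glycinato (gly, -1), 1 triphenylphosphine (PPh3, neutral), 1 nitrato (NO3, -1). Ligand charge sum = -3.
Charge balance with sodium (+1) requires 1 complex ion per 1 sodium.

Na[Cr(gly)2(NO3)(PPh3)]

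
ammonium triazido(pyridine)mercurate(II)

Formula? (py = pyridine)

Ligands: 3 azido (N3, -1), 1 pyridine (py, neutral). Ligand charge sum = -3.
With Hg in oxidation state +2, the complex ion is [Hg...]^1−.
Charge balance with ammonium (+1) requires 1 complex ion per 1 ammonium.

NH4[Hg(N3)3(py)]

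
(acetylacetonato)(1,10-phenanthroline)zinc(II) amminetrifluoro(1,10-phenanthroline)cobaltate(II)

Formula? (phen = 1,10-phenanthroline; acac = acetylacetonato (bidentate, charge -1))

[Zn(acac)(phen)][CoF3(NH3)(phen)]

Cation [Zn…]: ligand charges -1, Zn(II) ⇒ ion charge 1+.
Anion [Co…]: ligand charges -3, Co(II) ⇒ ion charge 1−.
One 1+ cation balances one 1− anion.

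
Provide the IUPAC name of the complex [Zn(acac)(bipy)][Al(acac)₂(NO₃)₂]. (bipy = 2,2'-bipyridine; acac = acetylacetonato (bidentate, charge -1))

Both ions are complex: the cation is named first with the plain metal name, the anion second with the -ate form; each ion's ligands are alphabetised independently.
Zinc is always +2 in its complexes; the cation's ligand charges sum to -1, so the complex cation is 1+.
A 1:1 salt means the anion carries the equal and opposite charge, 1−.
Anion: ligand charges sum to -4; for the ion to be 1−, Al = +3.

(acetylacetonato)(2,2'-bipyridine)zinc(II) bis(acetylacetonato)dinitratoaluminate(III)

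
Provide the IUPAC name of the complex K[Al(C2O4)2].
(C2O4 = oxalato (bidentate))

potassium dioxalatoaluminate(III)

The 1 potassium counter-ion carries a total charge of +1, so each complex ion is 1−.
Ligand charges: 2×oxalato (-2 each); total -4. So Al + (-4) = 1−, giving Al = +3.
The complex ion is anionic, so aluminium takes the -ate form aluminate(III).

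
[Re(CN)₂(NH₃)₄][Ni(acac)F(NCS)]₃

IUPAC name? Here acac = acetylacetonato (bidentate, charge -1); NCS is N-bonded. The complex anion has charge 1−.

tetraamminedicyanorhenium(V) (acetylacetonato)fluoroisothiocyanatonickelate(II)

The complex anion is given as 1−; its ligand charges sum to -3, so Ni = +2.
With 3 anions per cation, the cation must be 3×1 = 3+.
Cation: ligand charges sum to -2; for the ion to be 3+, Re = +5.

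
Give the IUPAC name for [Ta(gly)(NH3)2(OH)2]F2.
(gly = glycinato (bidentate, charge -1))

The 2 fluoride counter-ions carry a total charge of -2, so each complex ion is 2+.
Ligand charges: 1×glycinato (-1 each), 2×hydroxo (-1 each), 2×ammine (neutral); total -3. So Ta + (-3) = 2+, giving Ta = +5.
Ligands are named alphabetically: ammine before glycinato before hydroxo.

diammine(glycinato)dihydroxotantalum(V) fluoride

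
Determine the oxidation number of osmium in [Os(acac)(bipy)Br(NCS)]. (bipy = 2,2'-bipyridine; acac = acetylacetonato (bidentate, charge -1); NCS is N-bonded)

No counter-ion: the bracketed complex is neutral.
Ligand charges: 1×Br = -1; 1×bipy neutral; 1×acac = -1; 1×NCS = -1; sum -3.
Os + (-3) = 0 ⇒ Os is +3.

+3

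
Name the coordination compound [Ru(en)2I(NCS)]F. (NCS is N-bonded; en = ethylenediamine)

bis(ethylenediamine)iodoisothiocyanatoruthenium(III) fluoride

The 1 fluoride counter-ion carries a total charge of -1, so each complex ion is 1+.
Ligand charges: 1×iodo (-1 each), 1×isothiocyanato (-1 each), 2×ethylenediamine (neutral); total -2. So Ru + (-2) = 1+, giving Ru = +3.
Ligands are named alphabetically: ethylenediamine before iodo before isothiocyanato.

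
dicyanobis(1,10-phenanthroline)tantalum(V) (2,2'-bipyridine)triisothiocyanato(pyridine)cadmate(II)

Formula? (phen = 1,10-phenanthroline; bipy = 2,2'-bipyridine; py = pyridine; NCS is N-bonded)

[Ta(CN)2(phen)2][Cd(bipy)(NCS)3(py)]3

Cation [Ta…]: ligand charges -2, Ta(V) ⇒ ion charge 3+.
Anion [Cd…]: ligand charges -3, Cd(II) ⇒ ion charge 1−.
One 3+ cation requires 3 of the 1− anion.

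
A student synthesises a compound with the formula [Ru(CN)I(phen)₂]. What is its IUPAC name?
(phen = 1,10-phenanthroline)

There is no counter-ion, so the complex is neutral overall.
Ligand charges: 1×cyano (-1 each), 2×1,10-phenanthroline (neutral), 1×iodo (-1 each); total -2. So Ru + (-2) = 0, giving Ru = +2.
Ligands are named alphabetically: cyano before iodo before phenanthroline.

cyanoiodobis(1,10-phenanthroline)ruthenium(II)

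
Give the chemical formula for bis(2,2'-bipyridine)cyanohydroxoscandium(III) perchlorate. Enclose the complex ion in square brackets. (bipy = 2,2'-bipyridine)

[Sc(bipy)2(CN)(OH)]ClO4

Ligands: 1 hydroxo (OH, -1), 1 cyano (CN, -1), 2 2,2'-bipyridine (bipy, neutral). Ligand charge sum = -2.
Charge balance with perchlorate (-1) requires 1 complex ion per 1 perchlorate.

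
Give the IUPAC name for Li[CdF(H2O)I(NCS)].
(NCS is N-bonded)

lithium aquafluoroiodoisothiocyanatocadmate(II)

The 1 lithium counter-ion carries a total charge of +1, so each complex ion is 1−.
Ligand charges: 1×aqua (neutral), 1×isothiocyanato (-1 each), 1×fluoro (-1 each), 1×iodo (-1 each); total -3. So Cd + (-3) = 1−, giving Cd = +2.
Ligands are named alphabetically: aqua before fluoro before iodo before isothiocyanato.
The complex ion is anionic, so cadmium takes the -ate form cadmate(II).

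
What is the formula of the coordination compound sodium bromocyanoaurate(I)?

Na[AuBr(CN)]

Ligands: 1 cyano (CN, -1), 1 bromo (Br, -1). Ligand charge sum = -2.
With Au in oxidation state +1, the complex ion is [Au...]^1−.
Charge balance with sodium (+1) requires 1 complex ion per 1 sodium.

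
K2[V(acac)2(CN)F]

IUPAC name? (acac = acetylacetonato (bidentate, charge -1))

The 2 potassium counter-ions carry a total charge of +2, so each complex ion is 2−.
Ligand charges: 1×cyano (-1 each), 2×acetylacetonato (-1 each), 1×fluoro (-1 each); total -4. So V + (-4) = 2−, giving V = +2.
Ligands are named alphabetically: acetylacetonato before cyano before fluoro.
The complex ion is anionic, so vanadium takes the -ate form vanadate(II).

potassium bis(acetylacetonato)cyanofluorovanadate(II)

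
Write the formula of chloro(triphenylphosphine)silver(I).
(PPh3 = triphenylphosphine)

Ligands: 1 chloro (Cl, -1), 1 triphenylphosphine (PPh3, neutral). Ligand charge sum = -1.
With Ag in oxidation state +1, the complex ion is [Ag...].

[AgCl(PPh3)]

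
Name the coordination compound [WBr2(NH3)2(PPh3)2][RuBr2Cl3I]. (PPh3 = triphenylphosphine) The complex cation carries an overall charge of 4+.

Both ions are complex: the cation is named first with the plain metal name, the anion second with the -ate form; each ion's ligands are alphabetised independently.
The complex cation is given as 4+; its ligand charges sum to -2, so W = +6.
A 1:1 salt means the anion carries the equal and opposite charge, 4−.
Anion: ligand charges sum to -6; for the ion to be 4−, Ru = +2.

diamminedibromobis(triphenylphosphine)tungsten(VI) dibromotrichloroiodoruthenate(II)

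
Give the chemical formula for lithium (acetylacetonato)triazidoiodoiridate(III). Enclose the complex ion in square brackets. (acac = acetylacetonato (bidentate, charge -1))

Li2[Ir(acac)I(N3)3]

Ligands: 1 iodo (I, -1), 1 acetylacetonato (acac, -1), 3 azido (N3, -1). Ligand charge sum = -5.
With Ir in oxidation state +3, the complex ion is [Ir...]^2−.
Charge balance with lithium (+1) requires 1 complex ion per 2 lithium.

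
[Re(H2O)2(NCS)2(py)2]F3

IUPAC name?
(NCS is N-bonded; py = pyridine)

The 3 fluoride counter-ions carry a total charge of -3, so each complex ion is 3+.
Ligand charges: 2×isothiocyanato (-1 each), 2×pyridine (neutral), 2×aqua (neutral); total -2. So Re + (-2) = 3+, giving Re = +5.
Ligands are named alphabetically: aqua before isothiocyanato before pyridine.

diaquadiisothiocyanatobis(pyridine)rhenium(V) fluoride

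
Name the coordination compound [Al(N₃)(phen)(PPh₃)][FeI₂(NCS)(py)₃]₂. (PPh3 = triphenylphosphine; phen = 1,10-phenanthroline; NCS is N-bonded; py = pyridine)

azido(1,10-phenanthroline)(triphenylphosphine)aluminium(III) diiodoisothiocyanatotris(pyridine)ferrate(II)

Both ions are complex: the cation is named first with the plain metal name, the anion second with the -ate form; each ion's ligands are alphabetised independently.
Aluminium is always +3 in its complexes; the cation's ligand charges sum to -1, so the complex cation is 2+.
With 2 anions per cation, each anion must be 2/2 = 1−.
Anion: ligand charges sum to -3; for the ion to be 1−, Fe = +2.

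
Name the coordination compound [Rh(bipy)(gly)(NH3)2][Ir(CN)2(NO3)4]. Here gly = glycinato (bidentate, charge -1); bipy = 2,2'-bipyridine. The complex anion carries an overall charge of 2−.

diammine(2,2'-bipyridine)(glycinato)rhodium(III) dicyanotetranitratoiridate(IV)

Both ions are complex: the cation is named first with the plain metal name, the anion second with the -ate form; each ion's ligands are alphabetised independently.
The complex anion is given as 2−; its ligand charges sum to -6, so Ir = +4.
A 1:1 salt means the cation carries the equal and opposite charge, 2+.
Cation: ligand charges sum to -1; for the ion to be 2+, Rh = +3.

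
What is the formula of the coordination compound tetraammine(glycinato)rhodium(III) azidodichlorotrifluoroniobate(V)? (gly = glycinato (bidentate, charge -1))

[Rh(gly)(NH3)4][NbCl2F3(N3)]2

Cation [Rh…]: ligand charges -1, Rh(III) ⇒ ion charge 2+.
Anion [Nb…]: ligand charges -6, Nb(V) ⇒ ion charge 1−.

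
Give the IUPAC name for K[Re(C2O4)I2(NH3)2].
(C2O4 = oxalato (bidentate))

potassium diamminediiodooxalatorhenate(III)

The 1 potassium counter-ion carries a total charge of +1, so each complex ion is 1−.
Ligand charges: 1×oxalato (-2 each), 2×ammine (neutral), 2×iodo (-1 each); total -4. So Re + (-4) = 1−, giving Re = +3.
Ligands are named alphabetically: ammine before iodo before oxalato.
The complex ion is anionic, so rhenium takes the -ate form rhenate(III).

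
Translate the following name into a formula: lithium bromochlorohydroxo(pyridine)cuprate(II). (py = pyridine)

Li[CuBrCl(OH)(py)]

Ligands: 1 bromo (Br, -1), 1 hydroxo (OH, -1), 1 chloro (Cl, -1), 1 pyridine (py, neutral). Ligand charge sum = -3.
With Cu in oxidation state +2, the complex ion is [Cu...]^1−.
Charge balance with lithium (+1) requires 1 complex ion per 1 lithium.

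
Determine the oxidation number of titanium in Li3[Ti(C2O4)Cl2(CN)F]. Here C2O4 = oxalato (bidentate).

+3

3 lithium outside the brackets (+1 each) → the complex ion is 3−.
Ligand charges: 1×C2O4 = -2; 1×CN = -1; 2×Cl = -2; 1×F = -1; sum -6.
Ti + (-6) = 3− ⇒ Ti is +3.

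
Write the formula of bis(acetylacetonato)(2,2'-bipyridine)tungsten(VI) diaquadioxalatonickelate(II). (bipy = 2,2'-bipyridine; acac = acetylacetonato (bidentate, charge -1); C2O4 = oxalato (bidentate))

[W(acac)2(bipy)][Ni(C2O4)2(H2O)2]2

Cation [W…]: ligand charges -2, W(VI) ⇒ ion charge 4+.
Anion [Ni…]: ligand charges -4, Ni(II) ⇒ ion charge 2−.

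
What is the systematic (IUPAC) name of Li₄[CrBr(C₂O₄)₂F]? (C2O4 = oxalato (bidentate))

The 4 lithium counter-ions carry a total charge of +4, so each complex ion is 4−.
Ligand charges: 1×bromo (-1 each), 2×oxalato (-2 each), 1×fluoro (-1 each); total -6. So Cr + (-6) = 4−, giving Cr = +2.
The complex ion is anionic, so chromium takes the -ate form chromate(II).

lithium bromofluorodioxalatochromate(II)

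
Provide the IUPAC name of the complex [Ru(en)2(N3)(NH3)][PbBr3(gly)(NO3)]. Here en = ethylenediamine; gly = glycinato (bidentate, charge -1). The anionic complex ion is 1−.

Both ions are complex: the cation is named first with the plain metal name, the anion second with the -ate form; each ion's ligands are alphabetised independently.
The complex anion is given as 1−; its ligand charges sum to -5, so Pb = +4.
A 1:1 salt means the cation carries the equal and opposite charge, 1+.
Cation: ligand charges sum to -1; for the ion to be 1+, Ru = +2.

ammineazidobis(ethylenediamine)ruthenium(II) tribromo(glycinato)nitratoplumbate(IV)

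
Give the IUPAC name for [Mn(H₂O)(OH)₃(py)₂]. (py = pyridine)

There is no counter-ion, so the complex is neutral overall.
Ligand charges: 1×aqua (neutral), 2×pyridine (neutral), 3×hydroxo (-1 each); total -3. So Mn + (-3) = 0, giving Mn = +3.
Ligands are named alphabetically: aqua before hydroxo before pyridine.

aquatrihydroxobis(pyridine)manganese(III)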